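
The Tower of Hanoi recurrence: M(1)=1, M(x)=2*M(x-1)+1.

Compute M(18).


M(18) = 2 * M(17) + 1
M(17) = 2 * M(16) + 1
M(16) = 2 * M(15) + 1
M(15) = 2 * M(14) + 1
M(14) = 2 * M(13) + 1
M(13) = 2 * M(12) + 1
M(12) = 2 * M(11) + 1
M(11) = 2 * M(10) + 1
M(10) = 2 * M(9) + 1
M(9) = 2 * M(8) + 1
M(8) = 2 * M(7) + 1
M(7) = 2 * M(6) + 1
M(6) = 2 * M(5) + 1
M(5) = 2 * M(4) + 1
M(4) = 2 * M(3) + 1
M(3) = 2 * M(2) + 1
M(2) = 2 * M(1) + 1
M(1) = 1  (base case)
M(2) = 2 * 1 + 1 = 3
M(3) = 2 * 3 + 1 = 7
M(4) = 2 * 7 + 1 = 15
M(5) = 2 * 15 + 1 = 31
M(6) = 2 * 31 + 1 = 63
M(7) = 2 * 63 + 1 = 127
M(8) = 2 * 127 + 1 = 255
M(9) = 2 * 255 + 1 = 511
M(10) = 2 * 511 + 1 = 1023
M(11) = 2 * 1023 + 1 = 2047
M(12) = 2 * 2047 + 1 = 4095
M(13) = 2 * 4095 + 1 = 8191
M(14) = 2 * 8191 + 1 = 16383
M(15) = 2 * 16383 + 1 = 32767
M(16) = 2 * 32767 + 1 = 65535
M(17) = 2 * 65535 + 1 = 131071
M(18) = 2 * 131071 + 1 = 262143

262143


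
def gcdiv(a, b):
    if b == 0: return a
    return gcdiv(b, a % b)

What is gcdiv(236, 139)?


gcdiv(236, 139) = gcdiv(139, 97)
gcdiv(139, 97) = gcdiv(97, 42)
gcdiv(97, 42) = gcdiv(42, 13)
gcdiv(42, 13) = gcdiv(13, 3)
gcdiv(13, 3) = gcdiv(3, 1)
gcdiv(3, 1) = gcdiv(1, 0)
gcdiv(1, 0) = 1  (base case)

1


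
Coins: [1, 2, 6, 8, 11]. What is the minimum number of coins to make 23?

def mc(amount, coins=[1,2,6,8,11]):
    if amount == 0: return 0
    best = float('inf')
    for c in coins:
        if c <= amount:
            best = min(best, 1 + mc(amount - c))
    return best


Building up with DP:
mc(0) = 0
mc(1) = min(1+mc(0)=1+0=1) = 1
mc(2) = min(1+mc(1)=1+1=2, 1+mc(0)=1+0=1) = 1
mc(3) = min(1+mc(2)=1+1=2, 1+mc(1)=1+1=2) = 2
mc(4) = min(1+mc(3)=1+2=3, 1+mc(2)=1+1=2) = 2
mc(5) = min(1+mc(4)=1+2=3, 1+mc(3)=1+2=3) = 3
mc(6) = min(1+mc(5)=1+3=4, 1+mc(4)=1+2=3, 1+mc(0)=1+0=1) = 1
mc(7) = min(1+mc(6)=1+1=2, 1+mc(5)=1+3=4, 1+mc(1)=1+1=2) = 2
mc(8) = min(1+mc(7)=1+2=3, 1+mc(6)=1+1=2, 1+mc(2)=1+1=2, 1+mc(0)=1+0=1) = 1
mc(9) = min(1+mc(8)=1+1=2, 1+mc(7)=1+2=3, 1+mc(3)=1+2=3, 1+mc(1)=1+1=2) = 2
mc(10) = min(1+mc(9)=1+2=3, 1+mc(8)=1+1=2, 1+mc(4)=1+2=3, 1+mc(2)=1+1=2) = 2
mc(11) = min(1+mc(10)=1+2=3, 1+mc(9)=1+2=3, 1+mc(5)=1+3=4, 1+mc(3)=1+2=3, 1+mc(0)=1+0=1) = 1
mc(12) = min(1+mc(11)=1+1=2, 1+mc(10)=1+2=3, 1+mc(6)=1+1=2, 1+mc(4)=1+2=3, 1+mc(1)=1+1=2) = 2
mc(13) = min(1+mc(12)=1+2=3, 1+mc(11)=1+1=2, 1+mc(7)=1+2=3, 1+mc(5)=1+3=4, 1+mc(2)=1+1=2) = 2
mc(14) = min(1+mc(13)=1+2=3, 1+mc(12)=1+2=3, 1+mc(8)=1+1=2, 1+mc(6)=1+1=2, 1+mc(3)=1+2=3) = 2
mc(15) = min(1+mc(14)=1+2=3, 1+mc(13)=1+2=3, 1+mc(9)=1+2=3, 1+mc(7)=1+2=3, 1+mc(4)=1+2=3) = 3
mc(16) = min(1+mc(15)=1+3=4, 1+mc(14)=1+2=3, 1+mc(10)=1+2=3, 1+mc(8)=1+1=2, 1+mc(5)=1+3=4) = 2
mc(17) = min(1+mc(16)=1+2=3, 1+mc(15)=1+3=4, 1+mc(11)=1+1=2, 1+mc(9)=1+2=3, 1+mc(6)=1+1=2) = 2
mc(18) = min(1+mc(17)=1+2=3, 1+mc(16)=1+2=3, 1+mc(12)=1+2=3, 1+mc(10)=1+2=3, 1+mc(7)=1+2=3) = 3
mc(19) = min(1+mc(18)=1+3=4, 1+mc(17)=1+2=3, 1+mc(13)=1+2=3, 1+mc(11)=1+1=2, 1+mc(8)=1+1=2) = 2
mc(20) = min(1+mc(19)=1+2=3, 1+mc(18)=1+3=4, 1+mc(14)=1+2=3, 1+mc(12)=1+2=3, 1+mc(9)=1+2=3) = 3
mc(21) = min(1+mc(20)=1+3=4, 1+mc(19)=1+2=3, 1+mc(15)=1+3=4, 1+mc(13)=1+2=3, 1+mc(10)=1+2=3) = 3
mc(22) = min(1+mc(21)=1+3=4, 1+mc(20)=1+3=4, 1+mc(16)=1+2=3, 1+mc(14)=1+2=3, 1+mc(11)=1+1=2) = 2
mc(23) = min(1+mc(22)=1+2=3, 1+mc(21)=1+3=4, 1+mc(17)=1+2=3, 1+mc(15)=1+3=4, 1+mc(12)=1+2=3) = 3

3


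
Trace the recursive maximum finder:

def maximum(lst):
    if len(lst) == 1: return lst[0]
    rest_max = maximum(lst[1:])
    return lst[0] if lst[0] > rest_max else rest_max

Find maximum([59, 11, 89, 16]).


maximum([59, 11, 89, 16]): compare 59 with maximum([11, 89, 16])
maximum([11, 89, 16]): compare 11 with maximum([89, 16])
maximum([89, 16]): compare 89 with maximum([16])
maximum([16]) = 16  (base case)
Compare 89 with 16 -> 89
Compare 11 with 89 -> 89
Compare 59 with 89 -> 89

89


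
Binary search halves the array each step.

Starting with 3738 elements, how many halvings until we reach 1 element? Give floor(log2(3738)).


3738 / 2 = 1869
1869 / 2 = 934
934 / 2 = 467
467 / 2 = 233
233 / 2 = 116
116 / 2 = 58
58 / 2 = 29
29 / 2 = 14
14 / 2 = 7
7 / 2 = 3
3 / 2 = 1
Reached 1 after 11 halvings

11


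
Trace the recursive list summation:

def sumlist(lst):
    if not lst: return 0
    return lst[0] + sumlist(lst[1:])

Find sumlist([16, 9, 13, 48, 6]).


sumlist([16, 9, 13, 48, 6]) = 16 + sumlist([9, 13, 48, 6])
sumlist([9, 13, 48, 6]) = 9 + sumlist([13, 48, 6])
sumlist([13, 48, 6]) = 13 + sumlist([48, 6])
sumlist([48, 6]) = 48 + sumlist([6])
sumlist([6]) = 6 + sumlist([])
sumlist([]) = 0  (base case)
Total: 16 + 9 + 13 + 48 + 6 + 0 = 92

92


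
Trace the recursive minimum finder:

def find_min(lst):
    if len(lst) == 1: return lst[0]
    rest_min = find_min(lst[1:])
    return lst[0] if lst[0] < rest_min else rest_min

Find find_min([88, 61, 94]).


find_min([88, 61, 94]): compare 88 with find_min([61, 94])
find_min([61, 94]): compare 61 with find_min([94])
find_min([94]) = 94  (base case)
Compare 61 with 94 -> 61
Compare 88 with 61 -> 61

61


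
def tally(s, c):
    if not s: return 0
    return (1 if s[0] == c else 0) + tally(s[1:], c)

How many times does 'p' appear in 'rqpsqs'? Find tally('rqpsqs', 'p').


s[0]='r' != 'p' -> 0
s[0]='q' != 'p' -> 0
s[0]='p' == 'p' -> 1
s[0]='s' != 'p' -> 0
s[0]='q' != 'p' -> 0
s[0]='s' != 'p' -> 0
Sum: 0 + 0 + 1 + 0 + 0 + 0 = 1

1


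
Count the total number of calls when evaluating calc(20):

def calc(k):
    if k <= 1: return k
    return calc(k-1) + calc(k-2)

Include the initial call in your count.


Let C(n) = total calls for calc(n)
C(0) = 1, C(1) = 1
C(2) = 1 + C(1) + C(0) = 1 + 1 + 1 = 3
C(3) = 1 + C(2) + C(1) = 1 + 3 + 1 = 5
C(4) = 1 + C(3) + C(2) = 1 + 5 + 3 = 9
C(5) = 1 + C(4) + C(3) = 1 + 9 + 5 = 15
C(6) = 1 + C(5) + C(4) = 1 + 15 + 9 = 25
C(7) = 1 + C(6) + C(5) = 1 + 25 + 15 = 41
C(8) = 1 + C(7) + C(6) = 1 + 41 + 25 = 67
C(9) = 1 + C(8) + C(7) = 1 + 67 + 41 = 109
C(10) = 1 + C(9) + C(8) = 1 + 109 + 67 = 177
C(11) = 1 + C(10) + C(9) = 1 + 177 + 109 = 287
C(12) = 1 + C(11) + C(10) = 1 + 287 + 177 = 465
C(13) = 1 + C(12) + C(11) = 1 + 465 + 287 = 753
C(14) = 1 + C(13) + C(12) = 1 + 753 + 465 = 1219
C(15) = 1 + C(14) + C(13) = 1 + 1219 + 753 = 1973
C(16) = 1 + C(15) + C(14) = 1 + 1973 + 1219 = 3193
C(17) = 1 + C(16) + C(15) = 1 + 3193 + 1973 = 5167
C(18) = 1 + C(17) + C(16) = 1 + 5167 + 3193 = 8361
C(19) = 1 + C(18) + C(17) = 1 + 8361 + 5167 = 13529
C(20) = 1 + C(19) + C(18) = 1 + 13529 + 8361 = 21891

21891


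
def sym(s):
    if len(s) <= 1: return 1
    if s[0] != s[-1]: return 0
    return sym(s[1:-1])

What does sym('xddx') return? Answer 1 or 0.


sym('xddx'): s[0]='x' == s[-1]='x' -> check sym('dd')
sym('dd'): s[0]='d' == s[-1]='d' -> check sym('')
sym(''): len <= 1 -> return 1  (base case)
Result: 1 (palindrome)

1


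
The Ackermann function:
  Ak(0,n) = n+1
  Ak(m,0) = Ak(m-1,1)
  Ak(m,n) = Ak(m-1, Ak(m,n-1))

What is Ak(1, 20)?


Ak(1, 20) = Ak(0, Ak(1, 19))
  Ak(1, 19) = Ak(0, Ak(1, 18))
    Ak(1, 18) = Ak(0, Ak(1, 17))
      Ak(1, 17) = Ak(0, Ak(1, 16))
        Ak(1, 16) = Ak(0, Ak(1, 15))
          Ak(1, 15) = Ak(0, Ak(1, 14))
          Ak(1, 14) = Ak(0, Ak(1, 13))
          Ak(1, 13) = Ak(0, Ak(1, 12))
          Ak(1, 12) = Ak(0, Ak(1, 11))
          Ak(1, 11) = Ak(0, Ak(1, 10))
          Ak(1, 10) = Ak(0, Ak(1, 9))
          Ak(1, 9) = Ak(0, Ak(1, 8))
          Ak(1, 8) = Ak(0, Ak(1, 7))
          Ak(1, 7) = Ak(0, Ak(1, 6))
          Ak(1, 6) = Ak(0, Ak(1, 5))
          Ak(1, 5) = Ak(0, Ak(1, 4))
          Ak(1, 4) = Ak(0, Ak(1, 3))
          Ak(1, 3) = Ak(0, Ak(1, 2))
          Ak(1, 2) = Ak(0, Ak(1, 1))
          Ak(1, 1) = Ak(0, Ak(1, 0))
          Ak(1, 0) = Ak(0, 1)
          Ak(0, 1) = 2
            = Ak(0, 2)
          Ak(0, 2) = 3
            = Ak(0, 3)
... (trace truncated)
Result: Ak(1, 20) = 22

22


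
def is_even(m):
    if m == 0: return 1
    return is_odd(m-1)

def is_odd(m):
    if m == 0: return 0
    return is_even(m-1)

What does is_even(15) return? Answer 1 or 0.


is_even(15) = is_odd(14)
is_odd(14) = is_even(13)
is_even(13) = is_odd(12)
is_odd(12) = is_even(11)
is_even(11) = is_odd(10)
is_odd(10) = is_even(9)
is_even(9) = is_odd(8)
is_odd(8) = is_even(7)
is_even(7) = is_odd(6)
is_odd(6) = is_even(5)
is_even(5) = is_odd(4)
is_odd(4) = is_even(3)
is_even(3) = is_odd(2)
is_odd(2) = is_even(1)
is_even(1) = is_odd(0)
is_odd(0) = 0  (base case)
Result: 0

0


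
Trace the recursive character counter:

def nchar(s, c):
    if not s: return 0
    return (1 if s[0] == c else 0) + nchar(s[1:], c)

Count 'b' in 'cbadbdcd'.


s[0]='c' != 'b' -> 0
s[0]='b' == 'b' -> 1
s[0]='a' != 'b' -> 0
s[0]='d' != 'b' -> 0
s[0]='b' == 'b' -> 1
s[0]='d' != 'b' -> 0
s[0]='c' != 'b' -> 0
s[0]='d' != 'b' -> 0
Sum: 0 + 1 + 0 + 0 + 1 + 0 + 0 + 0 = 2

2


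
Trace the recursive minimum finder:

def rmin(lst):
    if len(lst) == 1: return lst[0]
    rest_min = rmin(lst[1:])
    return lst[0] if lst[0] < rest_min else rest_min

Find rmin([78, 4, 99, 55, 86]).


rmin([78, 4, 99, 55, 86]): compare 78 with rmin([4, 99, 55, 86])
rmin([4, 99, 55, 86]): compare 4 with rmin([99, 55, 86])
rmin([99, 55, 86]): compare 99 with rmin([55, 86])
rmin([55, 86]): compare 55 with rmin([86])
rmin([86]) = 86  (base case)
Compare 55 with 86 -> 55
Compare 99 with 55 -> 55
Compare 4 with 55 -> 4
Compare 78 with 4 -> 4

4


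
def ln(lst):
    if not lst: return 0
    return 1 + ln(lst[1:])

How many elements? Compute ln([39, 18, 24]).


ln([39, 18, 24]) = 1 + ln([18, 24])
ln([18, 24]) = 1 + ln([24])
ln([24]) = 1 + ln([])
ln([]) = 0  (base case)
Unwinding: 1 + 1 + 1 + 0 = 3

3


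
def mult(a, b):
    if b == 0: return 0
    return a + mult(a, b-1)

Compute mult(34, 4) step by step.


mult(34, 4) = 34 + mult(34, 3)
mult(34, 3) = 34 + mult(34, 2)
mult(34, 2) = 34 + mult(34, 1)
mult(34, 1) = 34 + mult(34, 0)
mult(34, 0) = 0  (base case)
Total: 34 + 34 + 34 + 34 + 0 = 136

136


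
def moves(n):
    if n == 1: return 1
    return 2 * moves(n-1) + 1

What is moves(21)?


moves(21) = 2 * moves(20) + 1
moves(20) = 2 * moves(19) + 1
moves(19) = 2 * moves(18) + 1
moves(18) = 2 * moves(17) + 1
moves(17) = 2 * moves(16) + 1
moves(16) = 2 * moves(15) + 1
moves(15) = 2 * moves(14) + 1
moves(14) = 2 * moves(13) + 1
moves(13) = 2 * moves(12) + 1
moves(12) = 2 * moves(11) + 1
moves(11) = 2 * moves(10) + 1
moves(10) = 2 * moves(9) + 1
moves(9) = 2 * moves(8) + 1
moves(8) = 2 * moves(7) + 1
moves(7) = 2 * moves(6) + 1
moves(6) = 2 * moves(5) + 1
moves(5) = 2 * moves(4) + 1
moves(4) = 2 * moves(3) + 1
moves(3) = 2 * moves(2) + 1
moves(2) = 2 * moves(1) + 1
moves(1) = 1  (base case)
moves(2) = 2 * 1 + 1 = 3
moves(3) = 2 * 3 + 1 = 7
moves(4) = 2 * 7 + 1 = 15
moves(5) = 2 * 15 + 1 = 31
moves(6) = 2 * 31 + 1 = 63
moves(7) = 2 * 63 + 1 = 127
moves(8) = 2 * 127 + 1 = 255
moves(9) = 2 * 255 + 1 = 511
moves(10) = 2 * 511 + 1 = 1023
moves(11) = 2 * 1023 + 1 = 2047
moves(12) = 2 * 2047 + 1 = 4095
moves(13) = 2 * 4095 + 1 = 8191
moves(14) = 2 * 8191 + 1 = 16383
moves(15) = 2 * 16383 + 1 = 32767
moves(16) = 2 * 32767 + 1 = 65535
moves(17) = 2 * 65535 + 1 = 131071
moves(18) = 2 * 131071 + 1 = 262143
moves(19) = 2 * 262143 + 1 = 524287
moves(20) = 2 * 524287 + 1 = 1048575
moves(21) = 2 * 1048575 + 1 = 2097151

2097151


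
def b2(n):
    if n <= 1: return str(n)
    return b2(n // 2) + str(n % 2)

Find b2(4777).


b2(4777) = b2(2388) + '1'
b2(2388) = b2(1194) + '0'
b2(1194) = b2(597) + '0'
b2(597) = b2(298) + '1'
b2(298) = b2(149) + '0'
b2(149) = b2(74) + '1'
b2(74) = b2(37) + '0'
b2(37) = b2(18) + '1'
b2(18) = b2(9) + '0'
b2(9) = b2(4) + '1'
b2(4) = b2(2) + '0'
b2(2) = b2(1) + '0'
b2(1) = '1'  (base case)
Concatenating: '1' + '0' + '0' + '1' + '0' + '1' + '0' + '1' + '0' + '1' + '0' + '0' + '1' = '1001010101001'

1001010101001


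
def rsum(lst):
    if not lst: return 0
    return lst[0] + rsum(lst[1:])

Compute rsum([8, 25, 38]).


rsum([8, 25, 38]) = 8 + rsum([25, 38])
rsum([25, 38]) = 25 + rsum([38])
rsum([38]) = 38 + rsum([])
rsum([]) = 0  (base case)
Total: 8 + 25 + 38 + 0 = 71

71


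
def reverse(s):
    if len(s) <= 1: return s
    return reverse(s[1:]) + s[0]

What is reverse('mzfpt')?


reverse('mzfpt') = reverse('zfpt') + 'm'
reverse('zfpt') = reverse('fpt') + 'z'
reverse('fpt') = reverse('pt') + 'f'
reverse('pt') = reverse('t') + 'p'
reverse('t') = 't'  (base case)
Concatenating: 't' + 'p' + 'f' + 'z' + 'm' = 'tpfzm'

tpfzm


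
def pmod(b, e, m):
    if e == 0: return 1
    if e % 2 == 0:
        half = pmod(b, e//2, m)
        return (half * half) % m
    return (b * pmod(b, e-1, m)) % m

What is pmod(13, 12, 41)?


pmod(13, 12, 41): e is even, compute pmod(13, 6, 41)
  pmod(13, 6, 41): e is even, compute pmod(13, 3, 41)
    pmod(13, 3, 41): e is odd, compute pmod(13, 2, 41)
      pmod(13, 2, 41): e is even, compute pmod(13, 1, 41)
        pmod(13, 1, 41): e is odd, compute pmod(13, 0, 41)
          pmod(13, 0, 41) = 1
        (13 * 1) % 41 = 13
      half=13, (13*13) % 41 = 5
    (13 * 5) % 41 = 24
  half=24, (24*24) % 41 = 2
half=2, (2*2) % 41 = 4

4


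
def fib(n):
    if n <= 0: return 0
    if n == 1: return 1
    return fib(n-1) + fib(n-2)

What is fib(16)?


Computing fib(16) bottom-up:
fib(0) = 0
fib(1) = 1
fib(2) = fib(1) + fib(0) = 1 + 0 = 1
fib(3) = fib(2) + fib(1) = 1 + 1 = 2
fib(4) = fib(3) + fib(2) = 2 + 1 = 3
fib(5) = fib(4) + fib(3) = 3 + 2 = 5
fib(6) = fib(5) + fib(4) = 5 + 3 = 8
fib(7) = fib(6) + fib(5) = 8 + 5 = 13
fib(8) = fib(7) + fib(6) = 13 + 8 = 21
fib(9) = fib(8) + fib(7) = 21 + 13 = 34
fib(10) = fib(9) + fib(8) = 34 + 21 = 55
fib(11) = fib(10) + fib(9) = 55 + 34 = 89
fib(12) = fib(11) + fib(10) = 89 + 55 = 144
fib(13) = fib(12) + fib(11) = 144 + 89 = 233
fib(14) = fib(13) + fib(12) = 233 + 144 = 377
fib(15) = fib(14) + fib(13) = 377 + 233 = 610
fib(16) = fib(15) + fib(14) = 610 + 377 = 987

987


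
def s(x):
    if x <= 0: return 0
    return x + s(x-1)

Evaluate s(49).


s(49)
= 49 + 48 + 47 + 46 + 45 + 44 + 43 + 42 + 41 + 40 + 39 + 38 + 37 + 36 + 35 + 34 + 33 + 32 + 31 + 30 + 29 + 28 + 27 + 26 + 25 + 24 + 23 + 22 + 21 + 20 + 19 + 18 + 17 + 16 + 15 + 14 + 13 + 12 + 11 + 10 + 9 + 8 + 7 + 6 + 5 + 4 + 3 + 2 + 1 + s(0)
= 49 + 48 + 47 + 46 + 45 + 44 + 43 + 42 + 41 + 40 + 39 + 38 + 37 + 36 + 35 + 34 + 33 + 32 + 31 + 30 + 29 + 28 + 27 + 26 + 25 + 24 + 23 + 22 + 21 + 20 + 19 + 18 + 17 + 16 + 15 + 14 + 13 + 12 + 11 + 10 + 9 + 8 + 7 + 6 + 5 + 4 + 3 + 2 + 1 + 0
= 1225

1225


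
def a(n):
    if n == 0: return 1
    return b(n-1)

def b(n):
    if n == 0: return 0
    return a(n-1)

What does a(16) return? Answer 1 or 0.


a(16) = b(15)
b(15) = a(14)
a(14) = b(13)
b(13) = a(12)
a(12) = b(11)
b(11) = a(10)
a(10) = b(9)
b(9) = a(8)
a(8) = b(7)
b(7) = a(6)
a(6) = b(5)
b(5) = a(4)
a(4) = b(3)
b(3) = a(2)
a(2) = b(1)
b(1) = a(0)
a(0) = 1  (base case)
Result: 1

1


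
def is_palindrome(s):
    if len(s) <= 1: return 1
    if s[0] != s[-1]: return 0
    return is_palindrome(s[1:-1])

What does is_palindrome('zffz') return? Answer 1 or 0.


is_palindrome('zffz'): s[0]='z' == s[-1]='z' -> check is_palindrome('ff')
is_palindrome('ff'): s[0]='f' == s[-1]='f' -> check is_palindrome('')
is_palindrome(''): len <= 1 -> return 1  (base case)
Result: 1 (palindrome)

1


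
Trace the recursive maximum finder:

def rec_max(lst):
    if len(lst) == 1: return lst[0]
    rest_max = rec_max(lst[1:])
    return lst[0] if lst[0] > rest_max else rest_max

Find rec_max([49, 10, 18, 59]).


rec_max([49, 10, 18, 59]): compare 49 with rec_max([10, 18, 59])
rec_max([10, 18, 59]): compare 10 with rec_max([18, 59])
rec_max([18, 59]): compare 18 with rec_max([59])
rec_max([59]) = 59  (base case)
Compare 18 with 59 -> 59
Compare 10 with 59 -> 59
Compare 49 with 59 -> 59

59


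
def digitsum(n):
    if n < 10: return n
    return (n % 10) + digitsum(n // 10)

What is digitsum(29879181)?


digitsum(29879181) = 1 + digitsum(2987918)
digitsum(2987918) = 8 + digitsum(298791)
digitsum(298791) = 1 + digitsum(29879)
digitsum(29879) = 9 + digitsum(2987)
digitsum(2987) = 7 + digitsum(298)
digitsum(298) = 8 + digitsum(29)
digitsum(29) = 9 + digitsum(2)
digitsum(2) = 2  (base case)
Total: 1 + 8 + 1 + 9 + 7 + 8 + 9 + 2 = 45

45


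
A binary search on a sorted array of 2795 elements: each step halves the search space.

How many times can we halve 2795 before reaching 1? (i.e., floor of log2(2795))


2795 / 2 = 1397
1397 / 2 = 698
698 / 2 = 349
349 / 2 = 174
174 / 2 = 87
87 / 2 = 43
43 / 2 = 21
21 / 2 = 10
10 / 2 = 5
5 / 2 = 2
2 / 2 = 1
Reached 1 after 11 halvings

11


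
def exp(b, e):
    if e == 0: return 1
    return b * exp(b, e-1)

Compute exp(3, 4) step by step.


exp(3, 4)
= 3 * exp(3, 3)
= 3 * 3 * exp(3, 2)
= 3 * 3 * 3 * exp(3, 1)
= 3 * 3 * 3 * 3 * exp(3, 0)
= 3 * 3 * 3 * 3 * 1
= 81

81


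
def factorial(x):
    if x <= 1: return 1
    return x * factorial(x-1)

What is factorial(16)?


factorial(16)
= 16 * factorial(15)
= 16 * 15 * factorial(14)
= 16 * 15 * 14 * factorial(13)
= 16 * 15 * 14 * 13 * factorial(12)
= 16 * 15 * 14 * 13 * 12 * factorial(11)
= 16 * 15 * 14 * 13 * 12 * 11 * factorial(10)
= 16 * 15 * 14 * 13 * 12 * 11 * 10 * factorial(9)
= 16 * 15 * 14 * 13 * 12 * 11 * 10 * 9 * factorial(8)
= 16 * 15 * 14 * 13 * 12 * 11 * 10 * 9 * 8 * factorial(7)
= 16 * 15 * 14 * 13 * 12 * 11 * 10 * 9 * 8 * 7 * factorial(6)
= 16 * 15 * 14 * 13 * 12 * 11 * 10 * 9 * 8 * 7 * 6 * factorial(5)
= 16 * 15 * 14 * 13 * 12 * 11 * 10 * 9 * 8 * 7 * 6 * 5 * factorial(4)
= 16 * 15 * 14 * 13 * 12 * 11 * 10 * 9 * 8 * 7 * 6 * 5 * 4 * factorial(3)
= 16 * 15 * 14 * 13 * 12 * 11 * 10 * 9 * 8 * 7 * 6 * 5 * 4 * 3 * factorial(2)
= 16 * 15 * 14 * 13 * 12 * 11 * 10 * 9 * 8 * 7 * 6 * 5 * 4 * 3 * 2 * factorial(1)
= 16 * 15 * 14 * 13 * 12 * 11 * 10 * 9 * 8 * 7 * 6 * 5 * 4 * 3 * 2 * 1
= 20922789888000

20922789888000


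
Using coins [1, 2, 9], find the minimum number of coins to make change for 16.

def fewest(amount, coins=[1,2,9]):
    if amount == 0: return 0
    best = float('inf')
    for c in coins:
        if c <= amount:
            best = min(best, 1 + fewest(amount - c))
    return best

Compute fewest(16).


Building up with DP:
fewest(0) = 0
fewest(1) = min(1+fewest(0)=1+0=1) = 1
fewest(2) = min(1+fewest(1)=1+1=2, 1+fewest(0)=1+0=1) = 1
fewest(3) = min(1+fewest(2)=1+1=2, 1+fewest(1)=1+1=2) = 2
fewest(4) = min(1+fewest(3)=1+2=3, 1+fewest(2)=1+1=2) = 2
fewest(5) = min(1+fewest(4)=1+2=3, 1+fewest(3)=1+2=3) = 3
fewest(6) = min(1+fewest(5)=1+3=4, 1+fewest(4)=1+2=3) = 3
fewest(7) = min(1+fewest(6)=1+3=4, 1+fewest(5)=1+3=4) = 4
fewest(8) = min(1+fewest(7)=1+4=5, 1+fewest(6)=1+3=4) = 4
fewest(9) = min(1+fewest(8)=1+4=5, 1+fewest(7)=1+4=5, 1+fewest(0)=1+0=1) = 1
fewest(10) = min(1+fewest(9)=1+1=2, 1+fewest(8)=1+4=5, 1+fewest(1)=1+1=2) = 2
fewest(11) = min(1+fewest(10)=1+2=3, 1+fewest(9)=1+1=2, 1+fewest(2)=1+1=2) = 2
fewest(12) = min(1+fewest(11)=1+2=3, 1+fewest(10)=1+2=3, 1+fewest(3)=1+2=3) = 3
fewest(13) = min(1+fewest(12)=1+3=4, 1+fewest(11)=1+2=3, 1+fewest(4)=1+2=3) = 3
fewest(14) = min(1+fewest(13)=1+3=4, 1+fewest(12)=1+3=4, 1+fewest(5)=1+3=4) = 4
fewest(15) = min(1+fewest(14)=1+4=5, 1+fewest(13)=1+3=4, 1+fewest(6)=1+3=4) = 4
fewest(16) = min(1+fewest(15)=1+4=5, 1+fewest(14)=1+4=5, 1+fewest(7)=1+4=5) = 5

5


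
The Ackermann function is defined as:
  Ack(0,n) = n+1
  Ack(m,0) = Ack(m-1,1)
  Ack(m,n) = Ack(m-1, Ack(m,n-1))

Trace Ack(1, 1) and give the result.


Ack(1, 1) = Ack(0, Ack(1, 0))
  Ack(1, 0) = Ack(0, 1)
    Ack(0, 1) = 2
  = Ack(0, 2)
  Ack(0, 2) = 3
Result: Ack(1, 1) = 3

3


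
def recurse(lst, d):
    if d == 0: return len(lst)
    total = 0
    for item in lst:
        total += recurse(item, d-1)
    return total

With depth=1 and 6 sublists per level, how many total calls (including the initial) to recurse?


At depth 0 (root): 1 call
At depth 1: each of 1 parents calls recurse on 6 children = 6 calls
Total: 1 + 6 = 7

7


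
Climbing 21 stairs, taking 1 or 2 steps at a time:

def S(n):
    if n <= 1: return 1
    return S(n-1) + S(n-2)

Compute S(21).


Building up from base cases:
S(0) = 1
S(1) = 1
S(2) = S(1) + S(0) = 1 + 1 = 2
S(3) = S(2) + S(1) = 2 + 1 = 3
S(4) = S(3) + S(2) = 3 + 2 = 5
S(5) = S(4) + S(3) = 5 + 3 = 8
S(6) = S(5) + S(4) = 8 + 5 = 13
S(7) = S(6) + S(5) = 13 + 8 = 21
S(8) = S(7) + S(6) = 21 + 13 = 34
S(9) = S(8) + S(7) = 34 + 21 = 55
S(10) = S(9) + S(8) = 55 + 34 = 89
S(11) = S(10) + S(9) = 89 + 55 = 144
S(12) = S(11) + S(10) = 144 + 89 = 233
S(13) = S(12) + S(11) = 233 + 144 = 377
S(14) = S(13) + S(12) = 377 + 233 = 610
S(15) = S(14) + S(13) = 610 + 377 = 987
S(16) = S(15) + S(14) = 987 + 610 = 1597
S(17) = S(16) + S(15) = 1597 + 987 = 2584
S(18) = S(17) + S(16) = 2584 + 1597 = 4181
S(19) = S(18) + S(17) = 4181 + 2584 = 6765
S(20) = S(19) + S(18) = 6765 + 4181 = 10946
S(21) = S(20) + S(19) = 10946 + 6765 = 17711

17711


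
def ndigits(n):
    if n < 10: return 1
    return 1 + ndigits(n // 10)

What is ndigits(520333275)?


ndigits(520333275) = 1 + ndigits(52033327)
ndigits(52033327) = 1 + ndigits(5203332)
ndigits(5203332) = 1 + ndigits(520333)
ndigits(520333) = 1 + ndigits(52033)
ndigits(52033) = 1 + ndigits(5203)
ndigits(5203) = 1 + ndigits(520)
ndigits(520) = 1 + ndigits(52)
ndigits(52) = 1 + ndigits(5)
ndigits(5) = 1  (base case: 5 < 10)
Unwinding: 1 + 1 + 1 + 1 + 1 + 1 + 1 + 1 + 1 = 9

9


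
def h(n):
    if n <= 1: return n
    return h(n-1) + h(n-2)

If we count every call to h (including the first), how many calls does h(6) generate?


Let C(n) = total calls for h(n)
C(0) = 1, C(1) = 1
C(2) = 1 + C(1) + C(0) = 1 + 1 + 1 = 3
C(3) = 1 + C(2) + C(1) = 1 + 3 + 1 = 5
C(4) = 1 + C(3) + C(2) = 1 + 5 + 3 = 9
C(5) = 1 + C(4) + C(3) = 1 + 9 + 5 = 15
C(6) = 1 + C(5) + C(4) = 1 + 15 + 9 = 25

25


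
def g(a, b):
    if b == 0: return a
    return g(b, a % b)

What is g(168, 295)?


g(168, 295) = g(295, 168)
g(295, 168) = g(168, 127)
g(168, 127) = g(127, 41)
g(127, 41) = g(41, 4)
g(41, 4) = g(4, 1)
g(4, 1) = g(1, 0)
g(1, 0) = 1  (base case)

1


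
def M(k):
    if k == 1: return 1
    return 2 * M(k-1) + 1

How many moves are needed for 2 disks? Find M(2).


M(2) = 2 * M(1) + 1
M(1) = 1  (base case)
M(2) = 2 * 1 + 1 = 3

3


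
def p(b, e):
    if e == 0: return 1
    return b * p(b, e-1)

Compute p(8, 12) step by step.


p(8, 12)
= 8 * p(8, 11)
= 8 * 8 * p(8, 10)
= 8 * 8 * 8 * p(8, 9)
= 8 * 8 * 8 * 8 * p(8, 8)
= 8 * 8 * 8 * 8 * 8 * p(8, 7)
= 8 * 8 * 8 * 8 * 8 * 8 * p(8, 6)
= 8 * 8 * 8 * 8 * 8 * 8 * 8 * p(8, 5)
= 8 * 8 * 8 * 8 * 8 * 8 * 8 * 8 * p(8, 4)
= 8 * 8 * 8 * 8 * 8 * 8 * 8 * 8 * 8 * p(8, 3)
= 8 * 8 * 8 * 8 * 8 * 8 * 8 * 8 * 8 * 8 * p(8, 2)
= 8 * 8 * 8 * 8 * 8 * 8 * 8 * 8 * 8 * 8 * 8 * p(8, 1)
= 8 * 8 * 8 * 8 * 8 * 8 * 8 * 8 * 8 * 8 * 8 * 8 * p(8, 0)
= 8 * 8 * 8 * 8 * 8 * 8 * 8 * 8 * 8 * 8 * 8 * 8 * 1
= 68719476736

68719476736


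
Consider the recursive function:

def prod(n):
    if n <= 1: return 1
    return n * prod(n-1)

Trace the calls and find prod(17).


prod(17)
= 17 * prod(16)
= 17 * 16 * prod(15)
= 17 * 16 * 15 * prod(14)
= 17 * 16 * 15 * 14 * prod(13)
= 17 * 16 * 15 * 14 * 13 * prod(12)
= 17 * 16 * 15 * 14 * 13 * 12 * prod(11)
= 17 * 16 * 15 * 14 * 13 * 12 * 11 * prod(10)
= 17 * 16 * 15 * 14 * 13 * 12 * 11 * 10 * prod(9)
= 17 * 16 * 15 * 14 * 13 * 12 * 11 * 10 * 9 * prod(8)
= 17 * 16 * 15 * 14 * 13 * 12 * 11 * 10 * 9 * 8 * prod(7)
= 17 * 16 * 15 * 14 * 13 * 12 * 11 * 10 * 9 * 8 * 7 * prod(6)
= 17 * 16 * 15 * 14 * 13 * 12 * 11 * 10 * 9 * 8 * 7 * 6 * prod(5)
= 17 * 16 * 15 * 14 * 13 * 12 * 11 * 10 * 9 * 8 * 7 * 6 * 5 * prod(4)
= 17 * 16 * 15 * 14 * 13 * 12 * 11 * 10 * 9 * 8 * 7 * 6 * 5 * 4 * prod(3)
= 17 * 16 * 15 * 14 * 13 * 12 * 11 * 10 * 9 * 8 * 7 * 6 * 5 * 4 * 3 * prod(2)
= 17 * 16 * 15 * 14 * 13 * 12 * 11 * 10 * 9 * 8 * 7 * 6 * 5 * 4 * 3 * 2 * prod(1)
= 17 * 16 * 15 * 14 * 13 * 12 * 11 * 10 * 9 * 8 * 7 * 6 * 5 * 4 * 3 * 2 * 1
= 355687428096000

355687428096000


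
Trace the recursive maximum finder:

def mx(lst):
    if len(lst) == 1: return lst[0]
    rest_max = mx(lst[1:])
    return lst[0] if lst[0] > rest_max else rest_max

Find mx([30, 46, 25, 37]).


mx([30, 46, 25, 37]): compare 30 with mx([46, 25, 37])
mx([46, 25, 37]): compare 46 with mx([25, 37])
mx([25, 37]): compare 25 with mx([37])
mx([37]) = 37  (base case)
Compare 25 with 37 -> 37
Compare 46 with 37 -> 46
Compare 30 with 46 -> 46

46


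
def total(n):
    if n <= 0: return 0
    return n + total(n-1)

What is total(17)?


total(17)
= 17 + 16 + 15 + 14 + 13 + 12 + 11 + 10 + 9 + 8 + 7 + 6 + 5 + 4 + 3 + 2 + 1 + total(0)
= 17 + 16 + 15 + 14 + 13 + 12 + 11 + 10 + 9 + 8 + 7 + 6 + 5 + 4 + 3 + 2 + 1 + 0
= 153

153


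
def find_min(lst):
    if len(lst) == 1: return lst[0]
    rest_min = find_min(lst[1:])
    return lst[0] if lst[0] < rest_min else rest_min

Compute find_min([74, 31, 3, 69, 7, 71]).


find_min([74, 31, 3, 69, 7, 71]): compare 74 with find_min([31, 3, 69, 7, 71])
find_min([31, 3, 69, 7, 71]): compare 31 with find_min([3, 69, 7, 71])
find_min([3, 69, 7, 71]): compare 3 with find_min([69, 7, 71])
find_min([69, 7, 71]): compare 69 with find_min([7, 71])
find_min([7, 71]): compare 7 with find_min([71])
find_min([71]) = 71  (base case)
Compare 7 with 71 -> 7
Compare 69 with 7 -> 7
Compare 3 with 7 -> 3
Compare 31 with 3 -> 3
Compare 74 with 3 -> 3

3


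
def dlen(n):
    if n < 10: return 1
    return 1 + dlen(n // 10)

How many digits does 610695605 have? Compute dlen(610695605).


dlen(610695605) = 1 + dlen(61069560)
dlen(61069560) = 1 + dlen(6106956)
dlen(6106956) = 1 + dlen(610695)
dlen(610695) = 1 + dlen(61069)
dlen(61069) = 1 + dlen(6106)
dlen(6106) = 1 + dlen(610)
dlen(610) = 1 + dlen(61)
dlen(61) = 1 + dlen(6)
dlen(6) = 1  (base case: 6 < 10)
Unwinding: 1 + 1 + 1 + 1 + 1 + 1 + 1 + 1 + 1 = 9

9


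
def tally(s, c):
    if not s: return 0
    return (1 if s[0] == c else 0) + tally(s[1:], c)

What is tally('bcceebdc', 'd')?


s[0]='b' != 'd' -> 0
s[0]='c' != 'd' -> 0
s[0]='c' != 'd' -> 0
s[0]='e' != 'd' -> 0
s[0]='e' != 'd' -> 0
s[0]='b' != 'd' -> 0
s[0]='d' == 'd' -> 1
s[0]='c' != 'd' -> 0
Sum: 0 + 0 + 0 + 0 + 0 + 0 + 1 + 0 = 1

1


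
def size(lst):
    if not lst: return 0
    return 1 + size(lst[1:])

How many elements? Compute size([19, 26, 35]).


size([19, 26, 35]) = 1 + size([26, 35])
size([26, 35]) = 1 + size([35])
size([35]) = 1 + size([])
size([]) = 0  (base case)
Unwinding: 1 + 1 + 1 + 0 = 3

3


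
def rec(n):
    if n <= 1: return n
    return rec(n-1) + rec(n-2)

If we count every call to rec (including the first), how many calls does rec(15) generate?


Let C(n) = total calls for rec(n)
C(0) = 1, C(1) = 1
C(2) = 1 + C(1) + C(0) = 1 + 1 + 1 = 3
C(3) = 1 + C(2) + C(1) = 1 + 3 + 1 = 5
C(4) = 1 + C(3) + C(2) = 1 + 5 + 3 = 9
C(5) = 1 + C(4) + C(3) = 1 + 9 + 5 = 15
C(6) = 1 + C(5) + C(4) = 1 + 15 + 9 = 25
C(7) = 1 + C(6) + C(5) = 1 + 25 + 15 = 41
C(8) = 1 + C(7) + C(6) = 1 + 41 + 25 = 67
C(9) = 1 + C(8) + C(7) = 1 + 67 + 41 = 109
C(10) = 1 + C(9) + C(8) = 1 + 109 + 67 = 177
C(11) = 1 + C(10) + C(9) = 1 + 177 + 109 = 287
C(12) = 1 + C(11) + C(10) = 1 + 287 + 177 = 465
C(13) = 1 + C(12) + C(11) = 1 + 465 + 287 = 753
C(14) = 1 + C(13) + C(12) = 1 + 753 + 465 = 1219
C(15) = 1 + C(14) + C(13) = 1 + 1219 + 753 = 1973

1973


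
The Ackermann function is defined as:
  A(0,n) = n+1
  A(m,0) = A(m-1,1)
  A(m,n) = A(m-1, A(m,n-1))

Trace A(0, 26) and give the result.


A(0, 26) = 27
Result: A(0, 26) = 27

27


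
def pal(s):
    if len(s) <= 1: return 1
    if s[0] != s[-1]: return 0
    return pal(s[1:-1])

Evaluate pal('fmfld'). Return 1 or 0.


pal('fmfld'): s[0]='f' != s[-1]='d' -> return 0
Result: 0 (not a palindrome)

0


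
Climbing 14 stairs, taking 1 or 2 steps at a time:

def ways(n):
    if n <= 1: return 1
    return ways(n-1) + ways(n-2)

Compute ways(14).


Building up from base cases:
ways(0) = 1
ways(1) = 1
ways(2) = ways(1) + ways(0) = 1 + 1 = 2
ways(3) = ways(2) + ways(1) = 2 + 1 = 3
ways(4) = ways(3) + ways(2) = 3 + 2 = 5
ways(5) = ways(4) + ways(3) = 5 + 3 = 8
ways(6) = ways(5) + ways(4) = 8 + 5 = 13
ways(7) = ways(6) + ways(5) = 13 + 8 = 21
ways(8) = ways(7) + ways(6) = 21 + 13 = 34
ways(9) = ways(8) + ways(7) = 34 + 21 = 55
ways(10) = ways(9) + ways(8) = 55 + 34 = 89
ways(11) = ways(10) + ways(9) = 89 + 55 = 144
ways(12) = ways(11) + ways(10) = 144 + 89 = 233
ways(13) = ways(12) + ways(11) = 233 + 144 = 377
ways(14) = ways(13) + ways(12) = 377 + 233 = 610

610


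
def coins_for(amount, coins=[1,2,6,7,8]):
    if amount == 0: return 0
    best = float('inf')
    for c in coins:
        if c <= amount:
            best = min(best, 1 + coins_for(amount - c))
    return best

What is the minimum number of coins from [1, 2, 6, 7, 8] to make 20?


Building up with DP:
coins_for(0) = 0
coins_for(1) = min(1+coins_for(0)=1+0=1) = 1
coins_for(2) = min(1+coins_for(1)=1+1=2, 1+coins_for(0)=1+0=1) = 1
coins_for(3) = min(1+coins_for(2)=1+1=2, 1+coins_for(1)=1+1=2) = 2
coins_for(4) = min(1+coins_for(3)=1+2=3, 1+coins_for(2)=1+1=2) = 2
coins_for(5) = min(1+coins_for(4)=1+2=3, 1+coins_for(3)=1+2=3) = 3
coins_for(6) = min(1+coins_for(5)=1+3=4, 1+coins_for(4)=1+2=3, 1+coins_for(0)=1+0=1) = 1
coins_for(7) = min(1+coins_for(6)=1+1=2, 1+coins_for(5)=1+3=4, 1+coins_for(1)=1+1=2, 1+coins_for(0)=1+0=1) = 1
coins_for(8) = min(1+coins_for(7)=1+1=2, 1+coins_for(6)=1+1=2, 1+coins_for(2)=1+1=2, 1+coins_for(1)=1+1=2, 1+coins_for(0)=1+0=1) = 1
coins_for(9) = min(1+coins_for(8)=1+1=2, 1+coins_for(7)=1+1=2, 1+coins_for(3)=1+2=3, 1+coins_for(2)=1+1=2, 1+coins_for(1)=1+1=2) = 2
coins_for(10) = min(1+coins_for(9)=1+2=3, 1+coins_for(8)=1+1=2, 1+coins_for(4)=1+2=3, 1+coins_for(3)=1+2=3, 1+coins_for(2)=1+1=2) = 2
coins_for(11) = min(1+coins_for(10)=1+2=3, 1+coins_for(9)=1+2=3, 1+coins_for(5)=1+3=4, 1+coins_for(4)=1+2=3, 1+coins_for(3)=1+2=3) = 3
coins_for(12) = min(1+coins_for(11)=1+3=4, 1+coins_for(10)=1+2=3, 1+coins_for(6)=1+1=2, 1+coins_for(5)=1+3=4, 1+coins_for(4)=1+2=3) = 2
coins_for(13) = min(1+coins_for(12)=1+2=3, 1+coins_for(11)=1+3=4, 1+coins_for(7)=1+1=2, 1+coins_for(6)=1+1=2, 1+coins_for(5)=1+3=4) = 2
coins_for(14) = min(1+coins_for(13)=1+2=3, 1+coins_for(12)=1+2=3, 1+coins_for(8)=1+1=2, 1+coins_for(7)=1+1=2, 1+coins_for(6)=1+1=2) = 2
coins_for(15) = min(1+coins_for(14)=1+2=3, 1+coins_for(13)=1+2=3, 1+coins_for(9)=1+2=3, 1+coins_for(8)=1+1=2, 1+coins_for(7)=1+1=2) = 2
coins_for(16) = min(1+coins_for(15)=1+2=3, 1+coins_for(14)=1+2=3, 1+coins_for(10)=1+2=3, 1+coins_for(9)=1+2=3, 1+coins_for(8)=1+1=2) = 2
coins_for(17) = min(1+coins_for(16)=1+2=3, 1+coins_for(15)=1+2=3, 1+coins_for(11)=1+3=4, 1+coins_for(10)=1+2=3, 1+coins_for(9)=1+2=3) = 3
coins_for(18) = min(1+coins_for(17)=1+3=4, 1+coins_for(16)=1+2=3, 1+coins_for(12)=1+2=3, 1+coins_for(11)=1+3=4, 1+coins_for(10)=1+2=3) = 3
coins_for(19) = min(1+coins_for(18)=1+3=4, 1+coins_for(17)=1+3=4, 1+coins_for(13)=1+2=3, 1+coins_for(12)=1+2=3, 1+coins_for(11)=1+3=4) = 3
coins_for(20) = min(1+coins_for(19)=1+3=4, 1+coins_for(18)=1+3=4, 1+coins_for(14)=1+2=3, 1+coins_for(13)=1+2=3, 1+coins_for(12)=1+2=3) = 3

3


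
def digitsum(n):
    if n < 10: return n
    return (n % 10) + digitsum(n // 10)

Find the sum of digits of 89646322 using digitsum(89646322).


digitsum(89646322) = 2 + digitsum(8964632)
digitsum(8964632) = 2 + digitsum(896463)
digitsum(896463) = 3 + digitsum(89646)
digitsum(89646) = 6 + digitsum(8964)
digitsum(8964) = 4 + digitsum(896)
digitsum(896) = 6 + digitsum(89)
digitsum(89) = 9 + digitsum(8)
digitsum(8) = 8  (base case)
Total: 2 + 2 + 3 + 6 + 4 + 6 + 9 + 8 = 40

40


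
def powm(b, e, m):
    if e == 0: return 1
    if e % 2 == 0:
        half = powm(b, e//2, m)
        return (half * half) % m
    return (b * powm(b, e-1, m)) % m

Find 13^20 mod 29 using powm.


powm(13, 20, 29): e is even, compute powm(13, 10, 29)
  powm(13, 10, 29): e is even, compute powm(13, 5, 29)
    powm(13, 5, 29): e is odd, compute powm(13, 4, 29)
      powm(13, 4, 29): e is even, compute powm(13, 2, 29)
        powm(13, 2, 29): e is even, compute powm(13, 1, 29)
          powm(13, 1, 29): e is odd, compute powm(13, 0, 29)
          powm(13, 0, 29) = 1
          (13 * 1) % 29 = 13
        half=13, (13*13) % 29 = 24
      half=24, (24*24) % 29 = 25
    (13 * 25) % 29 = 6
  half=6, (6*6) % 29 = 7
half=7, (7*7) % 29 = 20

20


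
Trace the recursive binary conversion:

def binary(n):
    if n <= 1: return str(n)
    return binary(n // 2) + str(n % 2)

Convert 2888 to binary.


binary(2888) = binary(1444) + '0'
binary(1444) = binary(722) + '0'
binary(722) = binary(361) + '0'
binary(361) = binary(180) + '1'
binary(180) = binary(90) + '0'
binary(90) = binary(45) + '0'
binary(45) = binary(22) + '1'
binary(22) = binary(11) + '0'
binary(11) = binary(5) + '1'
binary(5) = binary(2) + '1'
binary(2) = binary(1) + '0'
binary(1) = '1'  (base case)
Concatenating: '1' + '0' + '1' + '1' + '0' + '1' + '0' + '0' + '1' + '0' + '0' + '0' = '101101001000'

101101001000


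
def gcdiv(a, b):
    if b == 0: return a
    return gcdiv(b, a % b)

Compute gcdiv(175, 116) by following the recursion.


gcdiv(175, 116) = gcdiv(116, 59)
gcdiv(116, 59) = gcdiv(59, 57)
gcdiv(59, 57) = gcdiv(57, 2)
gcdiv(57, 2) = gcdiv(2, 1)
gcdiv(2, 1) = gcdiv(1, 0)
gcdiv(1, 0) = 1  (base case)

1


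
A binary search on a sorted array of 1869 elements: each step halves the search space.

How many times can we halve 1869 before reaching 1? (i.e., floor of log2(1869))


1869 / 2 = 934
934 / 2 = 467
467 / 2 = 233
233 / 2 = 116
116 / 2 = 58
58 / 2 = 29
29 / 2 = 14
14 / 2 = 7
7 / 2 = 3
3 / 2 = 1
Reached 1 after 10 halvings

10


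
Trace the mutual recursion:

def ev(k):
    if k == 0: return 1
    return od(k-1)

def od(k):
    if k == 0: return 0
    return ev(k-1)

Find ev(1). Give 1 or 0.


ev(1) = od(0)
od(0) = 0  (base case)
Result: 0

0


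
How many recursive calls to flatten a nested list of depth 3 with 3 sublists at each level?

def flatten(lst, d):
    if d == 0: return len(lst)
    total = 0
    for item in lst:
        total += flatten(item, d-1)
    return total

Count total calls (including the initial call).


At depth 0 (root): 1 call
At depth 1: each of 1 parents calls flatten on 3 children = 3 calls
At depth 2: each of 3 parents calls flatten on 3 children = 9 calls
At depth 3: each of 9 parents calls flatten on 3 children = 27 calls
Total: 1 + 3 + 9 + 27 = 40

40


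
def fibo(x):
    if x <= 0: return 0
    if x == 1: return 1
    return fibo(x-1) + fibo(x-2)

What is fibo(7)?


Computing fibo(7) bottom-up:
fibo(0) = 0
fibo(1) = 1
fibo(2) = fibo(1) + fibo(0) = 1 + 0 = 1
fibo(3) = fibo(2) + fibo(1) = 1 + 1 = 2
fibo(4) = fibo(3) + fibo(2) = 2 + 1 = 3
fibo(5) = fibo(4) + fibo(3) = 3 + 2 = 5
fibo(6) = fibo(5) + fibo(4) = 5 + 3 = 8
fibo(7) = fibo(6) + fibo(5) = 8 + 5 = 13

13


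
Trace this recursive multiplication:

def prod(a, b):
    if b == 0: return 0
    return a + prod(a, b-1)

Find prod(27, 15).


prod(27, 15) = 27 + prod(27, 14)
prod(27, 14) = 27 + prod(27, 13)
prod(27, 13) = 27 + prod(27, 12)
prod(27, 12) = 27 + prod(27, 11)
prod(27, 11) = 27 + prod(27, 10)
prod(27, 10) = 27 + prod(27, 9)
prod(27, 9) = 27 + prod(27, 8)
prod(27, 8) = 27 + prod(27, 7)
prod(27, 7) = 27 + prod(27, 6)
prod(27, 6) = 27 + prod(27, 5)
prod(27, 5) = 27 + prod(27, 4)
prod(27, 4) = 27 + prod(27, 3)
prod(27, 3) = 27 + prod(27, 2)
prod(27, 2) = 27 + prod(27, 1)
prod(27, 1) = 27 + prod(27, 0)
prod(27, 0) = 0  (base case)
Total: 27 + 27 + 27 + 27 + 27 + 27 + 27 + 27 + 27 + 27 + 27 + 27 + 27 + 27 + 27 + 0 = 405

405


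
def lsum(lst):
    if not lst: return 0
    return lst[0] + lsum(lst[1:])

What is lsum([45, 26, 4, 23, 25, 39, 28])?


lsum([45, 26, 4, 23, 25, 39, 28]) = 45 + lsum([26, 4, 23, 25, 39, 28])
lsum([26, 4, 23, 25, 39, 28]) = 26 + lsum([4, 23, 25, 39, 28])
lsum([4, 23, 25, 39, 28]) = 4 + lsum([23, 25, 39, 28])
lsum([23, 25, 39, 28]) = 23 + lsum([25, 39, 28])
lsum([25, 39, 28]) = 25 + lsum([39, 28])
lsum([39, 28]) = 39 + lsum([28])
lsum([28]) = 28 + lsum([])
lsum([]) = 0  (base case)
Total: 45 + 26 + 4 + 23 + 25 + 39 + 28 + 0 = 190

190


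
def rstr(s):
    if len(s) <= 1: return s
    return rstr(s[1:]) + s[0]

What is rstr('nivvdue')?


rstr('nivvdue') = rstr('ivvdue') + 'n'
rstr('ivvdue') = rstr('vvdue') + 'i'
rstr('vvdue') = rstr('vdue') + 'v'
rstr('vdue') = rstr('due') + 'v'
rstr('due') = rstr('ue') + 'd'
rstr('ue') = rstr('e') + 'u'
rstr('e') = 'e'  (base case)
Concatenating: 'e' + 'u' + 'd' + 'v' + 'v' + 'i' + 'n' = 'eudvvin'

eudvvin


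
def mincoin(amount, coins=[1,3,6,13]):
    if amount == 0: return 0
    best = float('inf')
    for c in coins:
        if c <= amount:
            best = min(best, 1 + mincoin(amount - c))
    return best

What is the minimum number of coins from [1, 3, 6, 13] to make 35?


Building up with DP:
mincoin(0) = 0
mincoin(1) = min(1+mincoin(0)=1+0=1) = 1
mincoin(2) = min(1+mincoin(1)=1+1=2) = 2
mincoin(3) = min(1+mincoin(2)=1+2=3, 1+mincoin(0)=1+0=1) = 1
mincoin(4) = min(1+mincoin(3)=1+1=2, 1+mincoin(1)=1+1=2) = 2
mincoin(5) = min(1+mincoin(4)=1+2=3, 1+mincoin(2)=1+2=3) = 3
mincoin(6) = min(1+mincoin(5)=1+3=4, 1+mincoin(3)=1+1=2, 1+mincoin(0)=1+0=1) = 1
mincoin(7) = min(1+mincoin(6)=1+1=2, 1+mincoin(4)=1+2=3, 1+mincoin(1)=1+1=2) = 2
mincoin(8) = min(1+mincoin(7)=1+2=3, 1+mincoin(5)=1+3=4, 1+mincoin(2)=1+2=3) = 3
mincoin(9) = min(1+mincoin(8)=1+3=4, 1+mincoin(6)=1+1=2, 1+mincoin(3)=1+1=2) = 2
mincoin(10) = min(1+mincoin(9)=1+2=3, 1+mincoin(7)=1+2=3, 1+mincoin(4)=1+2=3) = 3
mincoin(11) = min(1+mincoin(10)=1+3=4, 1+mincoin(8)=1+3=4, 1+mincoin(5)=1+3=4) = 4
mincoin(12) = min(1+mincoin(11)=1+4=5, 1+mincoin(9)=1+2=3, 1+mincoin(6)=1+1=2) = 2
mincoin(13) = min(1+mincoin(12)=1+2=3, 1+mincoin(10)=1+3=4, 1+mincoin(7)=1+2=3, 1+mincoin(0)=1+0=1) = 1
mincoin(14) = min(1+mincoin(13)=1+1=2, 1+mincoin(11)=1+4=5, 1+mincoin(8)=1+3=4, 1+mincoin(1)=1+1=2) = 2
mincoin(15) = min(1+mincoin(14)=1+2=3, 1+mincoin(12)=1+2=3, 1+mincoin(9)=1+2=3, 1+mincoin(2)=1+2=3) = 3
mincoin(16) = min(1+mincoin(15)=1+3=4, 1+mincoin(13)=1+1=2, 1+mincoin(10)=1+3=4, 1+mincoin(3)=1+1=2) = 2
mincoin(17) = min(1+mincoin(16)=1+2=3, 1+mincoin(14)=1+2=3, 1+mincoin(11)=1+4=5, 1+mincoin(4)=1+2=3) = 3
mincoin(18) = min(1+mincoin(17)=1+3=4, 1+mincoin(15)=1+3=4, 1+mincoin(12)=1+2=3, 1+mincoin(5)=1+3=4) = 3
mincoin(19) = min(1+mincoin(18)=1+3=4, 1+mincoin(16)=1+2=3, 1+mincoin(13)=1+1=2, 1+mincoin(6)=1+1=2) = 2
mincoin(20) = min(1+mincoin(19)=1+2=3, 1+mincoin(17)=1+3=4, 1+mincoin(14)=1+2=3, 1+mincoin(7)=1+2=3) = 3
mincoin(21) = min(1+mincoin(20)=1+3=4, 1+mincoin(18)=1+3=4, 1+mincoin(15)=1+3=4, 1+mincoin(8)=1+3=4) = 4
mincoin(22) = min(1+mincoin(21)=1+4=5, 1+mincoin(19)=1+2=3, 1+mincoin(16)=1+2=3, 1+mincoin(9)=1+2=3) = 3
mincoin(23) = min(1+mincoin(22)=1+3=4, 1+mincoin(20)=1+3=4, 1+mincoin(17)=1+3=4, 1+mincoin(10)=1+3=4) = 4
mincoin(24) = min(1+mincoin(23)=1+4=5, 1+mincoin(21)=1+4=5, 1+mincoin(18)=1+3=4, 1+mincoin(11)=1+4=5) = 4
mincoin(25) = min(1+mincoin(24)=1+4=5, 1+mincoin(22)=1+3=4, 1+mincoin(19)=1+2=3, 1+mincoin(12)=1+2=3) = 3
mincoin(26) = min(1+mincoin(25)=1+3=4, 1+mincoin(23)=1+4=5, 1+mincoin(20)=1+3=4, 1+mincoin(13)=1+1=2) = 2
mincoin(27) = min(1+mincoin(26)=1+2=3, 1+mincoin(24)=1+4=5, 1+mincoin(21)=1+4=5, 1+mincoin(14)=1+2=3) = 3
mincoin(28) = min(1+mincoin(27)=1+3=4, 1+mincoin(25)=1+3=4, 1+mincoin(22)=1+3=4, 1+mincoin(15)=1+3=4) = 4
mincoin(29) = min(1+mincoin(28)=1+4=5, 1+mincoin(26)=1+2=3, 1+mincoin(23)=1+4=5, 1+mincoin(16)=1+2=3) = 3
mincoin(30) = min(1+mincoin(29)=1+3=4, 1+mincoin(27)=1+3=4, 1+mincoin(24)=1+4=5, 1+mincoin(17)=1+3=4) = 4
mincoin(31) = min(1+mincoin(30)=1+4=5, 1+mincoin(28)=1+4=5, 1+mincoin(25)=1+3=4, 1+mincoin(18)=1+3=4) = 4
mincoin(32) = min(1+mincoin(31)=1+4=5, 1+mincoin(29)=1+3=4, 1+mincoin(26)=1+2=3, 1+mincoin(19)=1+2=3) = 3
mincoin(33) = min(1+mincoin(32)=1+3=4, 1+mincoin(30)=1+4=5, 1+mincoin(27)=1+3=4, 1+mincoin(20)=1+3=4) = 4
mincoin(34) = min(1+mincoin(33)=1+4=5, 1+mincoin(31)=1+4=5, 1+mincoin(28)=1+4=5, 1+mincoin(21)=1+4=5) = 5
mincoin(35) = min(1+mincoin(34)=1+5=6, 1+mincoin(32)=1+3=4, 1+mincoin(29)=1+3=4, 1+mincoin(22)=1+3=4) = 4

4


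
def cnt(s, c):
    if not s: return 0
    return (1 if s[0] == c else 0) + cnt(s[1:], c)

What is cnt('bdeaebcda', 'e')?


s[0]='b' != 'e' -> 0
s[0]='d' != 'e' -> 0
s[0]='e' == 'e' -> 1
s[0]='a' != 'e' -> 0
s[0]='e' == 'e' -> 1
s[0]='b' != 'e' -> 0
s[0]='c' != 'e' -> 0
s[0]='d' != 'e' -> 0
s[0]='a' != 'e' -> 0
Sum: 0 + 0 + 1 + 0 + 1 + 0 + 0 + 0 + 0 = 2

2
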